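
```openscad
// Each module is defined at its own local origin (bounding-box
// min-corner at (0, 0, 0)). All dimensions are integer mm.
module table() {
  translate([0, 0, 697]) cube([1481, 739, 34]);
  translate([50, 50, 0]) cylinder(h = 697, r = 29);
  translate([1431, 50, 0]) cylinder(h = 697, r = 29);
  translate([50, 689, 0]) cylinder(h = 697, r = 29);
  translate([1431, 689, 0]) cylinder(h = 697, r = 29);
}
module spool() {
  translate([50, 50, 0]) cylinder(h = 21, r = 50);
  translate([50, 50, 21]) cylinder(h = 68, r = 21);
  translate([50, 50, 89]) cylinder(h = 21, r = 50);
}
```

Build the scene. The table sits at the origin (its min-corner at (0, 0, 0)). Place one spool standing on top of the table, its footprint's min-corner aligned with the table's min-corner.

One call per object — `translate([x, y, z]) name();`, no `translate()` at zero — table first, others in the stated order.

table();
translate([0, 0, 731]) spool();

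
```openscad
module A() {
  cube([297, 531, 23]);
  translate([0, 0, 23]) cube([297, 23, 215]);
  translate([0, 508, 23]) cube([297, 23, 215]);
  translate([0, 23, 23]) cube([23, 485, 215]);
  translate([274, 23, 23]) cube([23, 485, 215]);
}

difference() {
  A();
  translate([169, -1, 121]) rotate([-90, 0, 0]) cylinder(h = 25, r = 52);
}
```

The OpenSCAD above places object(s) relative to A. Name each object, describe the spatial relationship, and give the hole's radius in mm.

A is an open box. The open box has a circular hole through its front wall. The hole's radius is 52 mm.

The subtracted cylinder has r = 52 mm.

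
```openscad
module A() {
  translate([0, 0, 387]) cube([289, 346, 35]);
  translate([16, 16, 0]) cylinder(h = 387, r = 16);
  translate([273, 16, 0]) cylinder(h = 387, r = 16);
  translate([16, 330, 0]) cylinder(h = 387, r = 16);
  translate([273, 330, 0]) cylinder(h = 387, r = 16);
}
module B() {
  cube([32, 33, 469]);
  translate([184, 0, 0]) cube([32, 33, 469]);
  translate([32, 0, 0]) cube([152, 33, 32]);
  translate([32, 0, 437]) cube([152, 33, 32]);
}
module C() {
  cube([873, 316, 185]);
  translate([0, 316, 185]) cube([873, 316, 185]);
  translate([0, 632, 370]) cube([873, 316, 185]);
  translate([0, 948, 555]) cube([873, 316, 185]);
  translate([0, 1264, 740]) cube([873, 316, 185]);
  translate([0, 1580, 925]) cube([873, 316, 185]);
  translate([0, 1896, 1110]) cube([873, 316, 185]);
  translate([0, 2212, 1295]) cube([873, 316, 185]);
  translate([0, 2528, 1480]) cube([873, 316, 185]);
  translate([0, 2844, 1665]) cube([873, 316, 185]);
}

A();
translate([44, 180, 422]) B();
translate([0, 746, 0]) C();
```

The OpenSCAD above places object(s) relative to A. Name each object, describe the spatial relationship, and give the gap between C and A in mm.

The staircase's nearest face is 400 mm from the stool's +y face.

A is a stool. B is a picture frame. C is a staircase. The picture frame is on top of the stool. The staircase is on the floor beside the stool on its +y side. The gap between the staircase and the stool is 400 mm.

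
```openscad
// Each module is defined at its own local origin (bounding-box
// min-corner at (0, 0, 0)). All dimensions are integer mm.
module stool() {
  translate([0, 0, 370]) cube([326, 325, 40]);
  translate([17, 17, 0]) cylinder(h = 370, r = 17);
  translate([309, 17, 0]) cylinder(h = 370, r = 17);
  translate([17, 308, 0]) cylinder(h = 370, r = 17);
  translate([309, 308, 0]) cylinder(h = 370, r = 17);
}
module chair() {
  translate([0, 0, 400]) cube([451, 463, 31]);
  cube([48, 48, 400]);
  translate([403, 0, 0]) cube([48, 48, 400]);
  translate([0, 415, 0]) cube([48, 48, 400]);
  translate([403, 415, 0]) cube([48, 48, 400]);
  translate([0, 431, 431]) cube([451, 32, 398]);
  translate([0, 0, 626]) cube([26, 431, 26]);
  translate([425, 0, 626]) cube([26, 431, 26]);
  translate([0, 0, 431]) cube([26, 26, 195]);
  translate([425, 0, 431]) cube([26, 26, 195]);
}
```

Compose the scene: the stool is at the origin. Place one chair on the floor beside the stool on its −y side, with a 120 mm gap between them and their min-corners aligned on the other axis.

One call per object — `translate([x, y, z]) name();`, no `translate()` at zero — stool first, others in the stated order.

stool();
translate([0, -583, 0]) chair();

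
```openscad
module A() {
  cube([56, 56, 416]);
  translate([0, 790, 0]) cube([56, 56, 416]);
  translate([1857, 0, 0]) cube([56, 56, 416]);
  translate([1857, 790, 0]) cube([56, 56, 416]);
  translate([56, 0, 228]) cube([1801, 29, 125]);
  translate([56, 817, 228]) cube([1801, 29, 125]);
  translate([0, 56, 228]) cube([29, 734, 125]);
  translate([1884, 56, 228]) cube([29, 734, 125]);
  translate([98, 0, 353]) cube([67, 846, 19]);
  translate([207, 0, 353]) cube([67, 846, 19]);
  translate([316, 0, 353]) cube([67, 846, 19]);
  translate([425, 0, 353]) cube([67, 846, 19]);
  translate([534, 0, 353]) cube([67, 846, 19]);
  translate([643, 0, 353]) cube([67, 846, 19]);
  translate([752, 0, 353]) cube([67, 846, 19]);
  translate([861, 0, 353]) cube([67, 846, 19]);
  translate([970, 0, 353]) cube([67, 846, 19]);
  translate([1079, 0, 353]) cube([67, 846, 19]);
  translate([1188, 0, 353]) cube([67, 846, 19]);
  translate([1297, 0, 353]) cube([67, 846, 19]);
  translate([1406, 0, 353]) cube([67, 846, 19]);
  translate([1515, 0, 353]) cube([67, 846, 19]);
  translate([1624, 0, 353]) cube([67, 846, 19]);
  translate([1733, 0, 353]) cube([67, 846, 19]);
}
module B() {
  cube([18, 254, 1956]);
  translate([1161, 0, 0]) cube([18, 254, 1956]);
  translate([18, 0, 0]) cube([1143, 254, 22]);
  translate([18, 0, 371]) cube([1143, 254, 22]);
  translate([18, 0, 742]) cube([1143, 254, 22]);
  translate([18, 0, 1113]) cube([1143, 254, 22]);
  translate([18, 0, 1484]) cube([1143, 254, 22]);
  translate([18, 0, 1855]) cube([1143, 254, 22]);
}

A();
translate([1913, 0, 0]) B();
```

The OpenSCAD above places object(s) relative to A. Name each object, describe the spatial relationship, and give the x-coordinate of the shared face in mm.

A is a bed frame. B is a bookshelf. The bookshelf is against the bed frame's +x side, with their −y faces flush. The x-coordinate of the shared face is 1913 mm.

The bed frame's +x face and the bookshelf's −x face are both at x = 1913 mm.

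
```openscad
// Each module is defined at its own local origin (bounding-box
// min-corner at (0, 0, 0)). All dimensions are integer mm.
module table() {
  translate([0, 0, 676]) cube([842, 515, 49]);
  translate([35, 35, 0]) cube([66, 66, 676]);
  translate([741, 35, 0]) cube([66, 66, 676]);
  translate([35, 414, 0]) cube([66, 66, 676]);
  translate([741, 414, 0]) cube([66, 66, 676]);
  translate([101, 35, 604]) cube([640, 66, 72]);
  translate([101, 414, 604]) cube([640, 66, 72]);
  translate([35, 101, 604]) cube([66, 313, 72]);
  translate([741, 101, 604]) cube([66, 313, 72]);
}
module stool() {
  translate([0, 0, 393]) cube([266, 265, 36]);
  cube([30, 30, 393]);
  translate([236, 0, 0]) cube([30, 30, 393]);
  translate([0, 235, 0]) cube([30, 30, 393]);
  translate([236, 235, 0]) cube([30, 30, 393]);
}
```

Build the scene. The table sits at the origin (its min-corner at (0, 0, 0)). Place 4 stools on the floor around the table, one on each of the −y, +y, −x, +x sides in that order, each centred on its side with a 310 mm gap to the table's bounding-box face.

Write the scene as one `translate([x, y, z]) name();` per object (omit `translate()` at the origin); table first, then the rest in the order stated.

table();
translate([288, -575, 0]) stool();
translate([288, 825, 0]) stool();
translate([-576, 125, 0]) stool();
translate([1152, 125, 0]) stool();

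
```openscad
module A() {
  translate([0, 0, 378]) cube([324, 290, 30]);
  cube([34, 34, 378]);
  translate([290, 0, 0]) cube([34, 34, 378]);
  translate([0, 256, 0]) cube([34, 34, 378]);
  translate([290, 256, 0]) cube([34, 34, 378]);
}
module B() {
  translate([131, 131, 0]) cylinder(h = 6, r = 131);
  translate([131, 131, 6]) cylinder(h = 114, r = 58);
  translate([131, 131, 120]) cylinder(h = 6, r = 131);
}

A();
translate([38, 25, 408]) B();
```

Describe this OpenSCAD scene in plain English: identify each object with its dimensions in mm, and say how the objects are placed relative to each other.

A is a simple wooden stool: a rectangular seat 324 mm (x) by 290 mm (y), 30 mm thick, top face at z = 408 mm, on four square legs, each 34×34 mm in cross-section. The legs rest on z = 0, each flush with a corner of the seat.

B is a spool: two coaxial disc flanges of radius 131 mm and thickness 6 mm, joined by a core cylinder of radius 58 mm and height 114 mm. The lower flange rests on z = 0 and the three cylinders share a vertical axis.

The spool is on top of the stool.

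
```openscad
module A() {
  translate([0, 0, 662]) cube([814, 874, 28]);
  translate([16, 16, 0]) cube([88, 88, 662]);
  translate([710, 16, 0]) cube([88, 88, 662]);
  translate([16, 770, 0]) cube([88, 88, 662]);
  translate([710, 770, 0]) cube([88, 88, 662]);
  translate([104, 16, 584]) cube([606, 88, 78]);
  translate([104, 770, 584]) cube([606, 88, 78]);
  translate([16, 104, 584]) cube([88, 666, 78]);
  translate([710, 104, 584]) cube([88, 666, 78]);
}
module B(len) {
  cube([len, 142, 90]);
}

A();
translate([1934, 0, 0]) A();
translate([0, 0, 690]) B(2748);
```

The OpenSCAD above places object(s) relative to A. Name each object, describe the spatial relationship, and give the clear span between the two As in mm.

A is a table. B is a beam. A beam spans the tops of two tables. The clear span between the two tables is 1120 mm.

Second table starts at x = 1934; first ends at x = 814; clear span = 1934 − 814 = 1120 mm.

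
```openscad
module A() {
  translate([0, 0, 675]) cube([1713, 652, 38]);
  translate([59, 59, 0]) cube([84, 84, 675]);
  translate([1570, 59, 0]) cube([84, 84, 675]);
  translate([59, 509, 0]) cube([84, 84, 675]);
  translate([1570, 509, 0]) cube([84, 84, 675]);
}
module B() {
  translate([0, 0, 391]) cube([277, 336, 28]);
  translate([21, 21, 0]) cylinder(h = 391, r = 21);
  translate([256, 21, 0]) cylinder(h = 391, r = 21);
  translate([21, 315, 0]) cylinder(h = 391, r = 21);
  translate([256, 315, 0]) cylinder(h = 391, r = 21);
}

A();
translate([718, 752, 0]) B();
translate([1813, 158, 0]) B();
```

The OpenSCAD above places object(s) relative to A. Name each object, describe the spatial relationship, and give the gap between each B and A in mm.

A is a table. B is a stool. Two stools sit around the table at the +y, +x sides. The gap between each stool and the table is 100 mm.

Each stool's nearest face is 100 mm from the table's bounding box.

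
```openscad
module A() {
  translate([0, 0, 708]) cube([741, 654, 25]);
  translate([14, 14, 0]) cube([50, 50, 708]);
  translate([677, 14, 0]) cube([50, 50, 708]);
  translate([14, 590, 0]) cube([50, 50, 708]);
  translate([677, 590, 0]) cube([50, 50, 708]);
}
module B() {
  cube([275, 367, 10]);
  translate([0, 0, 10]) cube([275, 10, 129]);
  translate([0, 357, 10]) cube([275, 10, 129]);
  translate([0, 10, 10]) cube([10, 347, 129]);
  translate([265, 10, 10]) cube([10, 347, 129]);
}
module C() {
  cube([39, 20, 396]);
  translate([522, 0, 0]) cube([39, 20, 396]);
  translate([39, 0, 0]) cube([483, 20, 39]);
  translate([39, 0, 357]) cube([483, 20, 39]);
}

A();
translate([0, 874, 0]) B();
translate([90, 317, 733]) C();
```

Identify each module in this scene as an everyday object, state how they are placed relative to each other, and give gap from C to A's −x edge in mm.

The picture frame's min-x is at 90; the table's min-x is 0; gap = 90 mm.

A is a table. B is an open box. C is a picture frame. The open box is on the floor beside the table on its +y side. The picture frame is on top of the table, centred. The gap from the picture frame to the table's −x edge is 90 mm.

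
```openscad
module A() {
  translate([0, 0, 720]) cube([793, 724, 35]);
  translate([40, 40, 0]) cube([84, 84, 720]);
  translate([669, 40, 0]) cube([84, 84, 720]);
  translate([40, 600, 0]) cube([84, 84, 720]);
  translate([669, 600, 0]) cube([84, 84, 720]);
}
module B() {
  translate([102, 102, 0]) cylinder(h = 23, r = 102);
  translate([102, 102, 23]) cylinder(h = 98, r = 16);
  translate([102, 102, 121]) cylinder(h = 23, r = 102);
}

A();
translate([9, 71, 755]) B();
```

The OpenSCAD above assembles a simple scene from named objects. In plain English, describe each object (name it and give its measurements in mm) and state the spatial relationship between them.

A is a table with a 793×724 mm rectangular top, 35 mm thick, top surface at z = 755 mm, supported by four 84×84 mm square legs, each inset 40 mm from the nearest pair of top edges, running from the floor.

B is a spool: two coaxial disc flanges of radius 102 mm and thickness 23 mm, joined by a core cylinder of radius 16 mm and height 98 mm. The lower flange rests on z = 0 and the three cylinders share a vertical axis.

The spool is on top of the table.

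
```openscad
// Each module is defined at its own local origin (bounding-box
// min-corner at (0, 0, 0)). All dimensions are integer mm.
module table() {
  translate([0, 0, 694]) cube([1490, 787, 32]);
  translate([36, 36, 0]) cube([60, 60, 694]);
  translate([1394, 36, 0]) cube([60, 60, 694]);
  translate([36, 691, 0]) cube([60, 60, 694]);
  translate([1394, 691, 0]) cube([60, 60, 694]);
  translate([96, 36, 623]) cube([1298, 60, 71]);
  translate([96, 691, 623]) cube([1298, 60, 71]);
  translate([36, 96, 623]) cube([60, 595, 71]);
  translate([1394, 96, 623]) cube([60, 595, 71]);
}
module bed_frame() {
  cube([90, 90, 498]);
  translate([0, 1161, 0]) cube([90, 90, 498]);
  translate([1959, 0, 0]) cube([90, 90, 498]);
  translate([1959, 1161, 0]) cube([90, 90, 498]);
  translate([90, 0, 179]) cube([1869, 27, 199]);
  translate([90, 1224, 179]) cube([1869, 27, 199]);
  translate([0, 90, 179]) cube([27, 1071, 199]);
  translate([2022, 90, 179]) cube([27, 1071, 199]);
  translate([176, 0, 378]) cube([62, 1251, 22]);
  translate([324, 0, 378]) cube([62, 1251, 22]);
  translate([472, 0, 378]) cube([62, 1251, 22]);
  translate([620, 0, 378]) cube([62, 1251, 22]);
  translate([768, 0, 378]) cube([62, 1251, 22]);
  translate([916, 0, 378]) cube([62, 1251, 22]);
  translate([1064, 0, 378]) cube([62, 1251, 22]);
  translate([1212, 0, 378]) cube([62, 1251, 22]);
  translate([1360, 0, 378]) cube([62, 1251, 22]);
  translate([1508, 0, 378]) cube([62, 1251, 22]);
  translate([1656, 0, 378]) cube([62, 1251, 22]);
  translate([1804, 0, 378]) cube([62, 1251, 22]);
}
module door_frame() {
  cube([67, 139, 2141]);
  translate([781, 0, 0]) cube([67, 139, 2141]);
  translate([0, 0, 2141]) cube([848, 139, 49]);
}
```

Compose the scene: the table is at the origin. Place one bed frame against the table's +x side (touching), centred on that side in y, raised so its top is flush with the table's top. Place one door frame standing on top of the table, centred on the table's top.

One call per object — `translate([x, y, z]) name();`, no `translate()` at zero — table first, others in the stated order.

table();
translate([1490, -232, 228]) bed_frame();
translate([321, 324, 726]) door_frame();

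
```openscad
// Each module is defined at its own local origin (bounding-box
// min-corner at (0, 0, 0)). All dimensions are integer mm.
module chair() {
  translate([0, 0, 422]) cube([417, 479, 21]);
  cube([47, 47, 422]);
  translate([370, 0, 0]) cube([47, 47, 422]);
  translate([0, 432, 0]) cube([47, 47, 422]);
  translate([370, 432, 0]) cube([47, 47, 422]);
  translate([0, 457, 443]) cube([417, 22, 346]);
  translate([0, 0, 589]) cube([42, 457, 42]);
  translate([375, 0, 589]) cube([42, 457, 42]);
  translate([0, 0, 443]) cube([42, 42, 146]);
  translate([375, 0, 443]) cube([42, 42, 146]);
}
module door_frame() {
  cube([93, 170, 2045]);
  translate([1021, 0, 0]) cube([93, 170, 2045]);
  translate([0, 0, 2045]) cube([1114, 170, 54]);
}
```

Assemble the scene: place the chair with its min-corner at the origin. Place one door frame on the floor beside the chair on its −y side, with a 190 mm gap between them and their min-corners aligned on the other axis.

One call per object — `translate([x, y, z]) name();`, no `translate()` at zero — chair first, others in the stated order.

chair();
translate([0, -360, 0]) door_frame();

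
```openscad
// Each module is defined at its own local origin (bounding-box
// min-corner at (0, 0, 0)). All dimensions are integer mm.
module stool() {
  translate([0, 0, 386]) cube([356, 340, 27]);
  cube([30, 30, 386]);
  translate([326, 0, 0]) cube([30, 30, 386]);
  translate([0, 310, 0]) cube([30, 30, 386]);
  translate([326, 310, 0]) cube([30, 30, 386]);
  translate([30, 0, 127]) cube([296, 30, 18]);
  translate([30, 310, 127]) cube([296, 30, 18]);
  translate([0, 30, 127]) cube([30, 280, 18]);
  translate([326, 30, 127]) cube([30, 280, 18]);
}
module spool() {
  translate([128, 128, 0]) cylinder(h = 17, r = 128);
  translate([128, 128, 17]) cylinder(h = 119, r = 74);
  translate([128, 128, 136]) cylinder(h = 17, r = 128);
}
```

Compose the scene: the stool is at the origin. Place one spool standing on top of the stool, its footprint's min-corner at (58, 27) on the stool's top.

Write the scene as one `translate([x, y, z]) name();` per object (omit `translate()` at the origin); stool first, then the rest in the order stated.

stool();
translate([58, 27, 413]) spool();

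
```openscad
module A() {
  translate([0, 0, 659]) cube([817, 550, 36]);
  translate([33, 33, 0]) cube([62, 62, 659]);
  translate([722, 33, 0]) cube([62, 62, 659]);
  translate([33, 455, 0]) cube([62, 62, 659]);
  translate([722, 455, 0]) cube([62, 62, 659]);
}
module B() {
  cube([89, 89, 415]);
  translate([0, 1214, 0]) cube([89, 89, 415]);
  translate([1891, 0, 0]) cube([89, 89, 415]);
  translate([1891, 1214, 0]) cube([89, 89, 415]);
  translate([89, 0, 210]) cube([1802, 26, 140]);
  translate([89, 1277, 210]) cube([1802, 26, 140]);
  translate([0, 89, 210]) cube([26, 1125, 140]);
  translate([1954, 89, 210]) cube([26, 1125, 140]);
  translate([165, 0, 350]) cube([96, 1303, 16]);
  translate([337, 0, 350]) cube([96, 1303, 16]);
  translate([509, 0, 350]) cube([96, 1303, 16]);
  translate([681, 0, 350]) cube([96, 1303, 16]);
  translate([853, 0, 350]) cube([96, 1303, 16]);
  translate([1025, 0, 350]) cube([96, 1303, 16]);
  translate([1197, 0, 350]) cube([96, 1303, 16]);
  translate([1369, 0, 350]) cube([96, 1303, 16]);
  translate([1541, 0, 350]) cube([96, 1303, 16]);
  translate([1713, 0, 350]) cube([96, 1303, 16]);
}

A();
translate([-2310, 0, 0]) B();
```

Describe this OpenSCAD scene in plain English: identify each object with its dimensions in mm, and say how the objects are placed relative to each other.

A is a table: top 817 mm (x) × 550 mm (y), 36 mm thick, upper face at z = 695 mm, on four 62×62 mm square legs, each inset 33 mm from the nearest pair of top edges, running from z = 0 to the bottom of the top.

B is a bed frame 1980 mm long (x) by 1303 mm wide (y). Four 89×89 mm corner posts, 415 mm tall, at the corners of the footprint. Four rails of 26 mm thickness and 140 mm height run between adjacent posts with their undersides at z = 210 mm, their outer faces flush with the outside of the frame (the two x-running rails run between the posts' inner faces; the two y-running rails run between the posts' inner faces). 10 slats, each 96 mm wide (x) and 16 mm thick, lie across the top of the two x-running rails, running the full 1303 mm width of the frame in y; the slats are evenly spaced along x between the inner faces of the end posts with equal gaps (rounded down to the nearest mm) at the −x end and between each pair — any rounding remainder accumulates at the +x end.

The bed frame is on the floor beside the table on its −x side.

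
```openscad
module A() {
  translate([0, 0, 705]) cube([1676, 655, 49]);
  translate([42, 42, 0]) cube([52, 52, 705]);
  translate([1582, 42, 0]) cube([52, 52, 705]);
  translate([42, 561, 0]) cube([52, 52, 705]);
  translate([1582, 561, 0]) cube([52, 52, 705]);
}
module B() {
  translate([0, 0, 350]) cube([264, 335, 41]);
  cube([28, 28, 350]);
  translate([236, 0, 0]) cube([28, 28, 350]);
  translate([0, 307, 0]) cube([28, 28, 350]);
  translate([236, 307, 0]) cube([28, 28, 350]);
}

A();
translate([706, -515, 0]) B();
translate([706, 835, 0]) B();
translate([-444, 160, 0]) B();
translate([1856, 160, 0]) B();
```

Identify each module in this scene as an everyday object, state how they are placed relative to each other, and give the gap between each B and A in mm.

A is a table. B is a stool. Four stools sit around the table at the −y, +y, −x, +x sides. The gap between each stool and the table is 180 mm.

Each stool's nearest face is 180 mm from the table's bounding box.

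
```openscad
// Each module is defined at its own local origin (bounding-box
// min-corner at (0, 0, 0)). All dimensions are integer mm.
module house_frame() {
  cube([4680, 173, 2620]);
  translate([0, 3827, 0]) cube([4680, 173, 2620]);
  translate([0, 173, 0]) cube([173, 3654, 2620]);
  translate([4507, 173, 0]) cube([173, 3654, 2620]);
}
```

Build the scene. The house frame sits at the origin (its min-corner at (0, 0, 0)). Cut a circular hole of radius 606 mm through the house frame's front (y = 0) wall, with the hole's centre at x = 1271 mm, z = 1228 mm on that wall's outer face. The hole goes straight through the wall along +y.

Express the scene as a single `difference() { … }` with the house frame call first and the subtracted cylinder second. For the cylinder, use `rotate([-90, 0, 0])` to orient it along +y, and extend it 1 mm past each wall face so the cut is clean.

difference() {
  house_frame();
  translate([1271, -1, 1228]) rotate([-90, 0, 0]) cylinder(h = 175, r = 606);
}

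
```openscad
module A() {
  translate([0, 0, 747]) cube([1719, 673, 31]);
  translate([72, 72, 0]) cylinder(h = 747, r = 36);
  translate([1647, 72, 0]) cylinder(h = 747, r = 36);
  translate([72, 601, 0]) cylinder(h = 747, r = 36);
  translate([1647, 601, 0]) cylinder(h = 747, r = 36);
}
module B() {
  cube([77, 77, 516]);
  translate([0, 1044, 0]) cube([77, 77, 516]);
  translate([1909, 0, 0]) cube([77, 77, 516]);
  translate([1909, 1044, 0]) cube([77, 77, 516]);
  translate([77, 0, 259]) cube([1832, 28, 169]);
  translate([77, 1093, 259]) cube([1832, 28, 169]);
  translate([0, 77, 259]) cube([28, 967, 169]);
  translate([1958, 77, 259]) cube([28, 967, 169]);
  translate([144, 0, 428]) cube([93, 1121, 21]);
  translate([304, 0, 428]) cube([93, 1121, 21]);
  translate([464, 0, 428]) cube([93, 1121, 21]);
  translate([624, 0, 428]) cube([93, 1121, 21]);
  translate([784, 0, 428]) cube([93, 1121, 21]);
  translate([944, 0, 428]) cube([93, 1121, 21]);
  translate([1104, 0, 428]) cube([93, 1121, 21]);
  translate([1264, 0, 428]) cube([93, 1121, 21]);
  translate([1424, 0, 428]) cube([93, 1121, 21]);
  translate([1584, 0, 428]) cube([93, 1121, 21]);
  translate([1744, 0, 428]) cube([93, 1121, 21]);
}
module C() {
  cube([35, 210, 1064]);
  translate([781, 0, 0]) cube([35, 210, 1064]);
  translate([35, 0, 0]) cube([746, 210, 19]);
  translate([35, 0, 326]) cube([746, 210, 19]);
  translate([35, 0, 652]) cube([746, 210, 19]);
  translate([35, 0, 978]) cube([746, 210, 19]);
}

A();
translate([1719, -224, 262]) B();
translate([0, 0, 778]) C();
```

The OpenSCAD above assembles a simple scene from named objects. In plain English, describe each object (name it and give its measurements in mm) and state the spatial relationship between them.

A is a table with a 1719×673 mm rectangular top, 31 mm thick, top surface at z = 778 mm, supported by four round legs of 72 mm diameter, each leg's bounding box inset 36 mm from the nearest pair of top edges, running from the floor.

B is a bed frame 1986 mm long (x) by 1121 mm wide (y). Four 77×77 mm corner posts, 516 mm tall, at the corners of the footprint. Four rails of 28 mm thickness and 169 mm height run between adjacent posts with their undersides at z = 259 mm, their outer faces flush with the outside of the frame (the two x-running rails run between the posts' inner faces; the two y-running rails run between the posts' inner faces). 11 slats, each 93 mm wide (x) and 21 mm thick, lie across the top of the two x-running rails, running the full 1121 mm width of the frame in y; the slats are evenly spaced along x between the inner faces of the end posts with equal gaps (rounded down to the nearest mm) at the −x end and between each pair — any rounding remainder accumulates at the +x end.

C is an open bookshelf. Two side panels, each 35 mm thick, 210 mm deep and 1064 mm tall, stand 816 mm apart (outside-to-outside). Between them sit 4 shelves, each 19 mm thick and 210 mm deep, spanning the full gap between the sides. The bottom shelf rests on the floor (its underside at z = 0) and the clear gap between one shelf's top and the next shelf's underside is 307 mm.

The bed frame is beside the table with their tops flush at z = 778. The bookshelf is on top of the table.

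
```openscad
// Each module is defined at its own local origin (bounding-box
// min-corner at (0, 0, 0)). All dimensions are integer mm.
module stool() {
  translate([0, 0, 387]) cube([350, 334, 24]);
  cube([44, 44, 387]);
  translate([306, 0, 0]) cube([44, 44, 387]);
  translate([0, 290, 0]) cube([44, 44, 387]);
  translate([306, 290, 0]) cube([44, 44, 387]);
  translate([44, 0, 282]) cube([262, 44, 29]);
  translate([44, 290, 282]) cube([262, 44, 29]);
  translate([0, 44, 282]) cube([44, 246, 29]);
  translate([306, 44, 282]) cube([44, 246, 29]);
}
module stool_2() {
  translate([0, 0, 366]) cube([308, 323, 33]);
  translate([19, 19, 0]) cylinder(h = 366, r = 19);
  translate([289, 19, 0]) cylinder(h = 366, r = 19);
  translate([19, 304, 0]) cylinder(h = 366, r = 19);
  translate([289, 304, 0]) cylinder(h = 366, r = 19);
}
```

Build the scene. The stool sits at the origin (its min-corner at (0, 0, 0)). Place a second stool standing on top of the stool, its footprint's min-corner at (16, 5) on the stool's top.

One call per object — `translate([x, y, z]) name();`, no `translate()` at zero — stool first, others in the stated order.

stool();
translate([16, 5, 411]) stool_2();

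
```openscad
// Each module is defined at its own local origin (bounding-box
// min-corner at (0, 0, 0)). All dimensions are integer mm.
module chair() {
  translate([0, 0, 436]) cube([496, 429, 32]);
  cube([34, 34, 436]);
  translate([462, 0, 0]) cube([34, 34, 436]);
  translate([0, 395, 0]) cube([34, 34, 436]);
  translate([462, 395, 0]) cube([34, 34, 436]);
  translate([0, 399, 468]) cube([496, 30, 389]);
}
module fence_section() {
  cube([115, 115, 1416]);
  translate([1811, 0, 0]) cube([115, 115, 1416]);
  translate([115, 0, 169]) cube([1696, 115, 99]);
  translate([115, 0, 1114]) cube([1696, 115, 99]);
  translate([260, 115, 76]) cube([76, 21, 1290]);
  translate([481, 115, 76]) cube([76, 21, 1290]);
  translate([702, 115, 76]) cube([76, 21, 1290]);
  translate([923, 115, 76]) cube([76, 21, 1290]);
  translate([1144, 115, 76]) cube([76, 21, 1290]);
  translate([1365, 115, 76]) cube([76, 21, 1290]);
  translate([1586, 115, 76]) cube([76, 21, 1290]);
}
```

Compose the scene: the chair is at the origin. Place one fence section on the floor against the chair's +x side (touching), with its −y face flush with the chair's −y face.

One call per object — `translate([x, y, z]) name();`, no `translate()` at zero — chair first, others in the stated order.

chair();
translate([496, 0, 0]) fence_section();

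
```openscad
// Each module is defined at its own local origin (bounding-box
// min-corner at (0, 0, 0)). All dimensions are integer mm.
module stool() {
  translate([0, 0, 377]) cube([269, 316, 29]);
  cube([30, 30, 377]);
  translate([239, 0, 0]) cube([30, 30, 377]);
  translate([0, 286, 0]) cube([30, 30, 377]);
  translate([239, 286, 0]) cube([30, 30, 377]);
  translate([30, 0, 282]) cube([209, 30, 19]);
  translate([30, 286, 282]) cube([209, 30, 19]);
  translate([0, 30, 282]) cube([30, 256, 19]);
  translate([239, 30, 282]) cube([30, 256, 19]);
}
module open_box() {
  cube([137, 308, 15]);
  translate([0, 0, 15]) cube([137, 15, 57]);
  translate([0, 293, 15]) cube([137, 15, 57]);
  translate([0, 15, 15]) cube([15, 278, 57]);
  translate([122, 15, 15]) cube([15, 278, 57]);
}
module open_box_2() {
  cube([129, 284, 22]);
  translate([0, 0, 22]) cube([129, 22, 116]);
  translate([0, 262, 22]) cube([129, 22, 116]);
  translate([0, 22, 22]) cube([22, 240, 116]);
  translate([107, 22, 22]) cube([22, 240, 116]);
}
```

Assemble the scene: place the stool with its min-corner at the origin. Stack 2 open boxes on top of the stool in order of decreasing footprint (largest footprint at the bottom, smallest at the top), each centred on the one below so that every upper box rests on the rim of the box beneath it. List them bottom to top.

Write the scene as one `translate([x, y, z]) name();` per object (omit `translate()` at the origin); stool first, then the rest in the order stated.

stool();
translate([66, 4, 406]) open_box();
translate([70, 16, 478]) open_box_2();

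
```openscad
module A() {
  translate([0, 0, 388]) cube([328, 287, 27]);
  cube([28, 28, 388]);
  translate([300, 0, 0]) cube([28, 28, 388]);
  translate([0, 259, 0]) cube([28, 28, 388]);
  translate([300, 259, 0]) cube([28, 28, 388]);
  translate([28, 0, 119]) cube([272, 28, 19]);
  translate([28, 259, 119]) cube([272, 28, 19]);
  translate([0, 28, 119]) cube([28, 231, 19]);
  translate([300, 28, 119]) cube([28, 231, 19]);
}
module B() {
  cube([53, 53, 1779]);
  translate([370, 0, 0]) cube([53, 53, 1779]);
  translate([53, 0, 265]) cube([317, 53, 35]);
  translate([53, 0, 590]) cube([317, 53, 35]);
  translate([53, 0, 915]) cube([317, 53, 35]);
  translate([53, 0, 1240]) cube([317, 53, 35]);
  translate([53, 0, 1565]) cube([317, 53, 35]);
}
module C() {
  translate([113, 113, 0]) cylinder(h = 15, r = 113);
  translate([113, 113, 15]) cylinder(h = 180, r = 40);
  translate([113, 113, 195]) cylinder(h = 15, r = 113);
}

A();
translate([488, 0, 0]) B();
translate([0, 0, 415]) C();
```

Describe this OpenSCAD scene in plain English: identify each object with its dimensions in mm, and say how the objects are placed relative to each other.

A is a four-legged stool. The seat is 328×287 mm, 27 mm thick, top at z = 415 mm. It stands on four square legs, each 28×28 mm in cross-section, from z = 0 to the seat underside, each flush with a corner of the seat. Four stretchers, 28 mm wide and 19 mm tall, connect adjacent legs with their undersides at z = 119 mm, each running between the inner faces of the legs it joins and aligned with the legs' outer faces on the other axis.

B is a straight ladder. Two 53×53 mm vertical rails, 1779 mm tall, stand 423 mm apart (outside-to-outside) with their front faces coplanar on the −y side. 5 rungs, each 53 mm deep and 35 mm tall, span between the inner faces of the rails, front faces flush with the rails. The lowest rung's underside is at z = 265 mm and rungs are spaced 325 mm apart (underside to underside).

C is a spool: two coaxial disc flanges of radius 113 mm and thickness 15 mm, joined by a core cylinder of radius 40 mm and height 180 mm. The lower flange rests on z = 0 and the three cylinders share a vertical axis.

The ladder is on the floor beside the stool on its +x side. The spool is on top of the stool.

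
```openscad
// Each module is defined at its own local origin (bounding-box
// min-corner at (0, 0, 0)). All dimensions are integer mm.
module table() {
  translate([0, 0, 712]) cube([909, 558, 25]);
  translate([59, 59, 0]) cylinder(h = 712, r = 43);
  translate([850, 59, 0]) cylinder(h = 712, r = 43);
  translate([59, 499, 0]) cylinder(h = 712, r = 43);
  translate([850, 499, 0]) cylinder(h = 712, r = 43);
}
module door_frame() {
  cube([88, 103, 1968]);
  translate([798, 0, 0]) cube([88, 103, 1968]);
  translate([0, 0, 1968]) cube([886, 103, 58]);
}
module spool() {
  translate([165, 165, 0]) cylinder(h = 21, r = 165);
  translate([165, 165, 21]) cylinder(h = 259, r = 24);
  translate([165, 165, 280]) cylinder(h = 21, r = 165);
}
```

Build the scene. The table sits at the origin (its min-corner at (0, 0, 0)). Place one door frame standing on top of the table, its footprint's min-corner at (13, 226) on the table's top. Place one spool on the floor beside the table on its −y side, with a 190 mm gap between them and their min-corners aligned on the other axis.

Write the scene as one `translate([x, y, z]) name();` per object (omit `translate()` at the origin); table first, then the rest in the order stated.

table();
translate([13, 226, 737]) door_frame();
translate([0, -520, 0]) spool();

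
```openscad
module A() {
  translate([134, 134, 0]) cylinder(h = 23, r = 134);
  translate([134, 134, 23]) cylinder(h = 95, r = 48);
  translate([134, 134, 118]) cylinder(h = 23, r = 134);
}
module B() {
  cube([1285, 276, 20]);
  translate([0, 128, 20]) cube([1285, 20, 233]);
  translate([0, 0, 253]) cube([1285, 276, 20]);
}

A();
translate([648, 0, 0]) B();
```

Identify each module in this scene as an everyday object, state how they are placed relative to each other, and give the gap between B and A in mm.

The I-beam's nearest face is 380 mm from the spool's +x face.

A is a spool. B is an I-beam. The I-beam is on the floor beside the spool on its +x side. The gap between the I-beam and the spool is 380 mm.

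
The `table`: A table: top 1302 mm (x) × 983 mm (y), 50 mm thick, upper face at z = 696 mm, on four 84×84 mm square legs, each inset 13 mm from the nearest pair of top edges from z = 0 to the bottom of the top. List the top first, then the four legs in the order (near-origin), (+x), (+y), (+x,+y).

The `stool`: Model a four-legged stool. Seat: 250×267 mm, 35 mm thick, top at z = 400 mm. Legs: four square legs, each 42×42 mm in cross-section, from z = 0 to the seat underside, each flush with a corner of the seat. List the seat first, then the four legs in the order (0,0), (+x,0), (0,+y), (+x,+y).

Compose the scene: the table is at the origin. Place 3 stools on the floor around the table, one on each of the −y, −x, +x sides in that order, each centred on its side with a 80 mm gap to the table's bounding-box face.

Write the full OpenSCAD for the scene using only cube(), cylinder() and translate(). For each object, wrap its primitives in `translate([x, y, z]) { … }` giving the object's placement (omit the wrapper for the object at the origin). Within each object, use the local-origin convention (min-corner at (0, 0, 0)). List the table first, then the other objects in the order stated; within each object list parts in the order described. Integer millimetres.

translate([0, 0, 646]) cube([1302, 983, 50]);
translate([13, 13, 0]) cube([84, 84, 646]);
translate([1205, 13, 0]) cube([84, 84, 646]);
translate([13, 886, 0]) cube([84, 84, 646]);
translate([1205, 886, 0]) cube([84, 84, 646]);
translate([526, -347, 0]) {
  translate([0, 0, 365]) cube([250, 267, 35]);
  cube([42, 42, 365]);
  translate([208, 0, 0]) cube([42, 42, 365]);
  translate([0, 225, 0]) cube([42, 42, 365]);
  translate([208, 225, 0]) cube([42, 42, 365]);
}
translate([-330, 358, 0]) {
  translate([0, 0, 365]) cube([250, 267, 35]);
  cube([42, 42, 365]);
  translate([208, 0, 0]) cube([42, 42, 365]);
  translate([0, 225, 0]) cube([42, 42, 365]);
  translate([208, 225, 0]) cube([42, 42, 365]);
}
translate([1382, 358, 0]) {
  translate([0, 0, 365]) cube([250, 267, 35]);
  cube([42, 42, 365]);
  translate([208, 0, 0]) cube([42, 42, 365]);
  translate([0, 225, 0]) cube([42, 42, 365]);
  translate([208, 225, 0]) cube([42, 42, 365]);
}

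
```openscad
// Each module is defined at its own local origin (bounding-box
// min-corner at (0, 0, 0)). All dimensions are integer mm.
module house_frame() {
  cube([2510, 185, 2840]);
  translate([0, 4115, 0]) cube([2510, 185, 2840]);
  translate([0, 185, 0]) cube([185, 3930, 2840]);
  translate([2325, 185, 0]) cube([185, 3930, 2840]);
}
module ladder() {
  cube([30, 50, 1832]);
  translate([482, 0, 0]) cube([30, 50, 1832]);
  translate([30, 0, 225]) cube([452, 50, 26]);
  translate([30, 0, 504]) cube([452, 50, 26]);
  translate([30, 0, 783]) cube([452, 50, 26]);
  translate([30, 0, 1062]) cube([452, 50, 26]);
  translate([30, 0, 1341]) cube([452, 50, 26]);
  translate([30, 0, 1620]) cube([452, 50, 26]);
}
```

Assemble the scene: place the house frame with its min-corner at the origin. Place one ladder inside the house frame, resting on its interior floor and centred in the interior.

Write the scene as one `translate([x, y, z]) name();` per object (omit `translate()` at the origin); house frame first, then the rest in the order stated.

house_frame();
translate([999, 2125, 0]) ladder();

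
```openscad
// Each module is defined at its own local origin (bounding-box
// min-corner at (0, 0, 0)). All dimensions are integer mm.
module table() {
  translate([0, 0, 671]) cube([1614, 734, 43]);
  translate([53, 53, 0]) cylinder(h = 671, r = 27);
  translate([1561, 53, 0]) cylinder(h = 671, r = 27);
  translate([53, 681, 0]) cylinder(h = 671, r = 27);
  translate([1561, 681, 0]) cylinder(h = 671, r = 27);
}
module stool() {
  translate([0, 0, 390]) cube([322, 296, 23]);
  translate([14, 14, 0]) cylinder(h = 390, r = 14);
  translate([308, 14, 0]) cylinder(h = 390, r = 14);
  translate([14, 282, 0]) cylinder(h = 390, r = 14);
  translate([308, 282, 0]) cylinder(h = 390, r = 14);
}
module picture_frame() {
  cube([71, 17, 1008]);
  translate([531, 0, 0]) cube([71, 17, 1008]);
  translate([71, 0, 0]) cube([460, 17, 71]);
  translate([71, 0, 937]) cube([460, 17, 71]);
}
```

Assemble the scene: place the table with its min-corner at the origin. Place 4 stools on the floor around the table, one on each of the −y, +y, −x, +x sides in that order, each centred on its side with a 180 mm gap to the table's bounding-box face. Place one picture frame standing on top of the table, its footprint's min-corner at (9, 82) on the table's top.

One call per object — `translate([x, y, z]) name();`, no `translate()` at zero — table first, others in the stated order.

table();
translate([646, -476, 0]) stool();
translate([646, 914, 0]) stool();
translate([-502, 219, 0]) stool();
translate([1794, 219, 0]) stool();
translate([9, 82, 714]) picture_frame();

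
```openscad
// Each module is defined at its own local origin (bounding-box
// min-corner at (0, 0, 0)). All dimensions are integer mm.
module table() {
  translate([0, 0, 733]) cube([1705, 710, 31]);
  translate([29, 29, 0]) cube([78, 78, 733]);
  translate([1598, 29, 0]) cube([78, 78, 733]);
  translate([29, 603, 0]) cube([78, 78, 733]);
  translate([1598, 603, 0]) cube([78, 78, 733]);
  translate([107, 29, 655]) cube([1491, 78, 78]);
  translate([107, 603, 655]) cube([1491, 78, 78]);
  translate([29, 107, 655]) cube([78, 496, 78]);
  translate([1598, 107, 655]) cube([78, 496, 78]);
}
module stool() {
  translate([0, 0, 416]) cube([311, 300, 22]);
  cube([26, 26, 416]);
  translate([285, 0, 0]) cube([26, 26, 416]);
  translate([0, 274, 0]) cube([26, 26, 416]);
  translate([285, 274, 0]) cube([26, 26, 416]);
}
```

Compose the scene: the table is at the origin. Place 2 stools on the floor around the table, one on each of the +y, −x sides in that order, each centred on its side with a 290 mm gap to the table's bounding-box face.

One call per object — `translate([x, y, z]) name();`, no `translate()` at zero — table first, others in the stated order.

table();
translate([697, 1000, 0]) stool();
translate([-601, 205, 0]) stool();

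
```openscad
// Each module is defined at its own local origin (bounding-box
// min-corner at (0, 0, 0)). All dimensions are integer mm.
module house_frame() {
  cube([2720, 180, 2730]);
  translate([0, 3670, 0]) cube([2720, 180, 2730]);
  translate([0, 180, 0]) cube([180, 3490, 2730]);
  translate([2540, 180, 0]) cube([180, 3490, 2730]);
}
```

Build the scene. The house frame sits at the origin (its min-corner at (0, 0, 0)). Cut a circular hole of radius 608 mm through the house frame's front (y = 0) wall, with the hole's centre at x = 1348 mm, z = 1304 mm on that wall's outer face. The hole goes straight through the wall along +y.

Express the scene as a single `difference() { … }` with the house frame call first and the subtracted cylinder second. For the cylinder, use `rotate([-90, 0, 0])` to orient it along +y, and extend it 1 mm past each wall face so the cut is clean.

difference() {
  house_frame();
  translate([1348, -1, 1304]) rotate([-90, 0, 0]) cylinder(h = 182, r = 608);
}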